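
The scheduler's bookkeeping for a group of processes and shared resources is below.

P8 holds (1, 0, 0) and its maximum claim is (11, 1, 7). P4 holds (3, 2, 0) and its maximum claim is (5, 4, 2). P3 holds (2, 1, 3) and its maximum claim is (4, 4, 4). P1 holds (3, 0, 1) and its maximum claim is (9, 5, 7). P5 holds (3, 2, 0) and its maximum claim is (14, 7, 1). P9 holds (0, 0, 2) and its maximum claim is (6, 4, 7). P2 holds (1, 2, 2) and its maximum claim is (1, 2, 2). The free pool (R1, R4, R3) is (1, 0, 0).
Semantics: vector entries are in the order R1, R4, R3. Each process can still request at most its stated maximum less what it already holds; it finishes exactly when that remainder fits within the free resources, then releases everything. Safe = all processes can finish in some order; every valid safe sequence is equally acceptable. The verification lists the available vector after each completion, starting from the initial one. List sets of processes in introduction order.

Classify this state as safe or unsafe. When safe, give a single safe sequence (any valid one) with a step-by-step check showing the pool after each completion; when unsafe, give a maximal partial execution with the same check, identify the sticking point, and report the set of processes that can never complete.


SAFE. One safe sequence: P2, P4, P3, P9, P1, P8, P5.
Key observation: the first exact fit in this order is P4 — it needs (2, 2, 2) with (2, 2, 2) free, meeting a requested resource to the last unit.
Check, step by step:
  pool = (1, 0, 0)
  P2 needs (0, 0, 0) <= (1, 0, 0) -> finishes; pool += (1, 2, 2) = (2, 2, 2)
  P4 needs (2, 2, 2) <= (2, 2, 2) -> finishes; pool += (3, 2, 0) = (5, 4, 2)
  P3 needs (2, 3, 1) <= (5, 4, 2) -> finishes; pool += (2, 1, 3) = (7, 5, 5)
  P9 needs (6, 4, 5) <= (7, 5, 5) -> finishes; pool += (0, 0, 2) = (7, 5, 7)
  P1 needs (6, 5, 6) <= (7, 5, 7) -> finishes; pool += (3, 0, 1) = (10, 5, 8)
  P8 needs (10, 1, 7) <= (10, 5, 8) -> finishes; pool += (1, 0, 0) = (11, 5, 8)
  P5 needs (11, 5, 1) <= (11, 5, 8) -> finishes; pool += (3, 2, 0) = (14, 7, 8)


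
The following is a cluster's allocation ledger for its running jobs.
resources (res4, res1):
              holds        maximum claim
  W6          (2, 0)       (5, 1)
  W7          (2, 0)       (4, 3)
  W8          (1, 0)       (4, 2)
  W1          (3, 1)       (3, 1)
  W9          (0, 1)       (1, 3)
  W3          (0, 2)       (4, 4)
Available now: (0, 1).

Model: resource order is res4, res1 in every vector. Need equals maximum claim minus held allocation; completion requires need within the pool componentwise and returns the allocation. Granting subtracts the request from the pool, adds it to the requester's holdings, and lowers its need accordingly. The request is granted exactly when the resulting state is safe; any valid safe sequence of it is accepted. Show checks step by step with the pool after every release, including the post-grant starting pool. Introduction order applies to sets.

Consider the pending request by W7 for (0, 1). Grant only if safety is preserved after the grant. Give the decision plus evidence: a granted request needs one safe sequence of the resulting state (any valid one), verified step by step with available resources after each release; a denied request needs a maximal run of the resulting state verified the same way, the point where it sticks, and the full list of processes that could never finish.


DENY. Granting would leave the state unsafe.
Key observation: res1 is the bottleneck — with W1, W6 done the pool holds (5, 1), short of every remaining need.
After a pretend grant, a maximal execution: W1, W6 — then nothing else fits. Verifying each step:
  pool = (0, 0)
  W1 needs (0, 0) <= (0, 0) -> finishes; pool += (3, 1) = (3, 1)
  W6 needs (3, 1) <= (3, 1) -> finishes; pool += (2, 0) = (5, 1)
  W7 still needs (2, 2) but only (5, 1) is free — short on res1
  W8 still needs (3, 2) but only (5, 1) is free — short on res1
  W9 still needs (1, 2) but only (5, 1) is free — short on res1
  W3 still needs (4, 2) but only (5, 1) is free — short on res1
Post-grant, the permanently blocked set is W7, W8, W9 and W3.


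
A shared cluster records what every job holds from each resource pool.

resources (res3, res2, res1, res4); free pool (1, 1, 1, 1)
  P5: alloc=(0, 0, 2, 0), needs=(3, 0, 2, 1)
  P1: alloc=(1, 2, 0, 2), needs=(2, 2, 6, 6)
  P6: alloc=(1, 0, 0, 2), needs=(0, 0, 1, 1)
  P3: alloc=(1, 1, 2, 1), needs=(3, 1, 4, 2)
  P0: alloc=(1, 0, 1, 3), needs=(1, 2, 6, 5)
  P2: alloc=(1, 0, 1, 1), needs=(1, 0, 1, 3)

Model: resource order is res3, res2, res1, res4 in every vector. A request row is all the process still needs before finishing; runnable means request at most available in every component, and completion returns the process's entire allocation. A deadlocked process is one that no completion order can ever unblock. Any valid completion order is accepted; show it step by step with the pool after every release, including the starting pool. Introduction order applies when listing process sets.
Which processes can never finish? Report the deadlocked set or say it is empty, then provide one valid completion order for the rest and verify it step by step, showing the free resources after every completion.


The deadlocked set is empty.
Key observation: starting with P6, each completion frees enough for the next — no one is permanently blocked.
The rest can finish in the order P6, P2, P5, P3, P0, P1. Verifying each step:
  pool = (1, 1, 1, 1)
  P6 needs (0, 0, 1, 1) <= (1, 1, 1, 1) -> finishes; pool += (1, 0, 0, 2) = (2, 1, 1, 3)
  P2 needs (1, 0, 1, 3) <= (2, 1, 1, 3) -> finishes; pool += (1, 0, 1, 1) = (3, 1, 2, 4)
  P5 needs (3, 0, 2, 1) <= (3, 1, 2, 4) -> finishes; pool += (0, 0, 2, 0) = (3, 1, 4, 4)
  P3 needs (3, 1, 4, 2) <= (3, 1, 4, 4) -> finishes; pool += (1, 1, 2, 1) = (4, 2, 6, 5)
  P0 needs (1, 2, 6, 5) <= (4, 2, 6, 5) -> finishes; pool += (1, 0, 1, 3) = (5, 2, 7, 8)
  P1 needs (2, 2, 6, 6) <= (5, 2, 7, 8) -> finishes; pool += (1, 2, 0, 2) = (6, 4, 7, 10)


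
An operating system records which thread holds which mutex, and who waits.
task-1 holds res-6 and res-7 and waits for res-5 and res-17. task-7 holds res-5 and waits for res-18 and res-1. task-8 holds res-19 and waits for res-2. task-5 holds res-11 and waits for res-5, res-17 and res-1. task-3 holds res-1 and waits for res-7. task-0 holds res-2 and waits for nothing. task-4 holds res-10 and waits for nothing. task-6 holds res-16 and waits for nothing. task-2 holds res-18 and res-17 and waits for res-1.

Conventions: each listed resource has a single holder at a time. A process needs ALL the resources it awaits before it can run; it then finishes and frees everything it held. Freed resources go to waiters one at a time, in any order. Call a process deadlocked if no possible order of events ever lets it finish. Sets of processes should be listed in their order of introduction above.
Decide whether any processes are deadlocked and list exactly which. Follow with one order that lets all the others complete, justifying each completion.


Deadlocked set: task-1, task-7, task-5, task-3 and task-2.
Key observation: the wait chain closes on itself along task-1 -> task-7 -> task-3 -> task-1; task-2 is caught in further circular waits and task-5 waits into the deadlock from upstream.
A valid finishing order for the others: task-6, task-4, task-0, task-8.
Check, step by step:
  task-6: no waits; runs immediately, freeing res-16
  task-4: no waits; runs immediately, freeing res-10
  task-0: no waits; runs immediately, freeing res-2
  task-8: everything it awaited (res-2) is free; runs, freeing res-19


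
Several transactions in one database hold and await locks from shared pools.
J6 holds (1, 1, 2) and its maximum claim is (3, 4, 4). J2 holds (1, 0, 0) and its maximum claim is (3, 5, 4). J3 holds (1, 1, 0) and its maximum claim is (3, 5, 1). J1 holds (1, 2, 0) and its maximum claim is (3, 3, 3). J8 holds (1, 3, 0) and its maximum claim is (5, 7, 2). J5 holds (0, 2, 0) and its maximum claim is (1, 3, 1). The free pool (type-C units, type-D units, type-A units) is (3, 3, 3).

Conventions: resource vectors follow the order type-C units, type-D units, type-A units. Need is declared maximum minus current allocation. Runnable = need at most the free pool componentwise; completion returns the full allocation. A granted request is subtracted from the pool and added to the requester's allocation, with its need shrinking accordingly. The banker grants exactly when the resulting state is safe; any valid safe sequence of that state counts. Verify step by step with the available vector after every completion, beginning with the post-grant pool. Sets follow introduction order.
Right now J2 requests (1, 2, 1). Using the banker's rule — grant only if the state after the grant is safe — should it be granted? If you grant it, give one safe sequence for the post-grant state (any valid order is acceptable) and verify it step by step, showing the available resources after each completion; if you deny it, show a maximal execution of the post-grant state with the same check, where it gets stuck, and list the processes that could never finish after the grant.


GRANT — the state after the grant stays safe, e.g. via J5, J6, J3, J1, J2, J8.
Key observation: post-grant, (2, 1, 2) remains, and an order beginning with J5 completes everyone.
Check on the post-grant state, step by step:
  pool = (2, 1, 2)
  run J5 (needs (1, 1, 1), free (2, 1, 2)); after release of (0, 2, 0) the pool is (2, 3, 2)
  run J6 (needs (2, 3, 2), free (2, 3, 2)); after release of (1, 1, 2) the pool is (3, 4, 4)
  run J3 (needs (2, 4, 1), free (3, 4, 4)); after release of (1, 1, 0) the pool is (4, 5, 4)
  run J1 (needs (2, 1, 3), free (4, 5, 4)); after release of (1, 2, 0) the pool is (5, 7, 4)
  run J2 (needs (1, 3, 3), free (5, 7, 4)); after release of (2, 2, 1) the pool is (7, 9, 5)
  run J8 (needs (4, 4, 2), free (7, 9, 5)); after release of (1, 3, 0) the pool is (8, 12, 5)


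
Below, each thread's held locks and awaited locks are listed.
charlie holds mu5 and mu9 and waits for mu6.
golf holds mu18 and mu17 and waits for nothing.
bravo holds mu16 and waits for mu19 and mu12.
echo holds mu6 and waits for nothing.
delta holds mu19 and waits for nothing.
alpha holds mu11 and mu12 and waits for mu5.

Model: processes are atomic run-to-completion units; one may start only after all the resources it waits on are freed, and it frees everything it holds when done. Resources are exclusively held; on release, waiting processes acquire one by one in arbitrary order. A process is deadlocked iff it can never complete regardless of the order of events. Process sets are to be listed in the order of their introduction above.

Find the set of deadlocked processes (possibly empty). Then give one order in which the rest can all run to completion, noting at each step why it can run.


Nothing here is deadlocked.
Key observation: the wait relation is loop-free; peeling off processes with no waits unwinds the whole state.
One completion order for the rest: delta, golf, echo, charlie, alpha, bravo.
Check, step by step:
  run delta (it waits on nothing); releases mu19
  run golf (it waits on nothing); releases mu18 and mu17
  run echo (it waits on nothing); releases mu6
  charlie waits on mu6 — all released -> runs and releases mu5 and mu9
  alpha waits on mu5 — all released -> runs and releases mu11 and mu12
  bravo waits on mu19 and mu12 — all released -> runs and releases mu16


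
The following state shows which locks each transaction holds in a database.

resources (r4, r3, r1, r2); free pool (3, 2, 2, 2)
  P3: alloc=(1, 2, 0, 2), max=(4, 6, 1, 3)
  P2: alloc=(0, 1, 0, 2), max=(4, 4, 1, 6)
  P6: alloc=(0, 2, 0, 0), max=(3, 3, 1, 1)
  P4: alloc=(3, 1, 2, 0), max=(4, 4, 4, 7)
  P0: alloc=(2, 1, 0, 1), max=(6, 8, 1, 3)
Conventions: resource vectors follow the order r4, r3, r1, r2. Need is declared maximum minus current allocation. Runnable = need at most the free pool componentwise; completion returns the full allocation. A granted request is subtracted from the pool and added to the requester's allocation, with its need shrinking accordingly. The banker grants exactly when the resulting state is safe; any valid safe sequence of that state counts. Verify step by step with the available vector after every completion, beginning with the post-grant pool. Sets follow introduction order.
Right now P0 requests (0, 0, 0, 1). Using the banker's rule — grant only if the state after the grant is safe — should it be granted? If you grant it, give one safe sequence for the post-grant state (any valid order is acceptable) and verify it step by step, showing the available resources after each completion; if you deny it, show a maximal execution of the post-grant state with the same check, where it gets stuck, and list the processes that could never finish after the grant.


DENY. Granting would leave the state unsafe.
Key observation: after P6, P3 the pool peaks at (4, 6, 2, 3), and each blocked process is short somewhere: P2 on r2; P4 on r2; P0 on r3.
After a pretend grant, a maximal execution: P6, P3 — then nothing else fits. Check, step by step:
  pool = (3, 2, 2, 1)
  P6 needs (3, 1, 1, 1) <= (3, 2, 2, 1) -> finishes; pool += (0, 2, 0, 0) = (3, 4, 2, 1)
  P3 needs (3, 4, 1, 1) <= (3, 4, 2, 1) -> finishes; pool += (1, 2, 0, 2) = (4, 6, 2, 3)
  blocked: P2 wants (4, 3, 1, 4), pool (4, 6, 2, 3) — not enough r2
  blocked: P4 wants (1, 3, 2, 7), pool (4, 6, 2, 3) — not enough r2
  blocked: P0 wants (4, 7, 1, 1), pool (4, 6, 2, 3) — not enough r3
Had the request been granted, P2, P4 and P0 could never finish.


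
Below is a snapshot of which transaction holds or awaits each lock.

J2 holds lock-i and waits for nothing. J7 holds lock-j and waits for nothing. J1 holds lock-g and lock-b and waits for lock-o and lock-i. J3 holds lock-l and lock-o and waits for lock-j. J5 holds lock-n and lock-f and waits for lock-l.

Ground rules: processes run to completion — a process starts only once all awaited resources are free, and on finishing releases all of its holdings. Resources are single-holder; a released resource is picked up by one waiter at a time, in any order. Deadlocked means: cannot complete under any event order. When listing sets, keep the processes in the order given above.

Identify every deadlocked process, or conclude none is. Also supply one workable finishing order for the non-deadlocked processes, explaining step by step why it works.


Nothing here is deadlocked.
Key observation: the wait relation is loop-free; peeling off processes with no waits unwinds the whole state.
The rest can finish in the order J7, J2, J3, J5, J1.
Walking it through:
  run J7 (it waits on nothing); releases lock-j
  run J2 (it waits on nothing); releases lock-i
  J3 waits on lock-j — all released -> runs and releases lock-l and lock-o
  J5 waits on lock-l — all released -> runs and releases lock-n and lock-f
  J1 waits on lock-o and lock-i — all released -> runs and releases lock-g and lock-b


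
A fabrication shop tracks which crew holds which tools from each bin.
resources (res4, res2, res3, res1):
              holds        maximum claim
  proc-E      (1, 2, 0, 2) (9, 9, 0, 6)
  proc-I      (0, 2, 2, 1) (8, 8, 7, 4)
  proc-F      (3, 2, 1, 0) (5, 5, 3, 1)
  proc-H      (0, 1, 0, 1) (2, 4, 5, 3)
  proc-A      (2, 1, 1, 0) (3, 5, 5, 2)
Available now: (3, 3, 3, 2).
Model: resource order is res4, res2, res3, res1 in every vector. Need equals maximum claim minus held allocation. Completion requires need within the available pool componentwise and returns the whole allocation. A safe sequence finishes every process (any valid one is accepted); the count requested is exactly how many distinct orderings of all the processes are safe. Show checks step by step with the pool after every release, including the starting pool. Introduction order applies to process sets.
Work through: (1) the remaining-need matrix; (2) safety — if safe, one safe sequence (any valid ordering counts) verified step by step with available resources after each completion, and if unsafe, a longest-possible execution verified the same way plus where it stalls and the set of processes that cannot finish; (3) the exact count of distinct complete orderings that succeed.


(1) Outstanding need per process (order res4, res2, res3, res1):
  proc-E: (8, 7, 0, 4)
  proc-I: (8, 6, 5, 3)
  proc-F: (2, 3, 2, 1)
  proc-H: (2, 3, 5, 2)
  proc-A: (1, 4, 4, 2)
(2) SAFE — a valid safe sequence is proc-F, proc-A, proc-H, proc-I, proc-E.
Key observation: proc-F is the earliest step where a requested resource binds exactly: need (2, 3, 2, 1), pool (3, 3, 3, 2) at its turn.
Verifying each step:
  pool = (3, 3, 3, 2)
  proc-F needs (2, 3, 2, 1) <= (3, 3, 3, 2) -> finishes; pool += (3, 2, 1, 0) = (6, 5, 4, 2)
  proc-A needs (1, 4, 4, 2) <= (6, 5, 4, 2) -> finishes; pool += (2, 1, 1, 0) = (8, 6, 5, 2)
  proc-H needs (2, 3, 5, 2) <= (8, 6, 5, 2) -> finishes; pool += (0, 1, 0, 1) = (8, 7, 5, 3)
  proc-I needs (8, 6, 5, 3) <= (8, 7, 5, 3) -> finishes; pool += (0, 2, 2, 1) = (8, 9, 7, 4)
  proc-E needs (8, 7, 0, 4) <= (8, 9, 7, 4) -> finishes; pool += (1, 2, 0, 2) = (9, 11, 7, 6)
(3) The exact count: 1 of the possible complete orderings is a safe sequence.


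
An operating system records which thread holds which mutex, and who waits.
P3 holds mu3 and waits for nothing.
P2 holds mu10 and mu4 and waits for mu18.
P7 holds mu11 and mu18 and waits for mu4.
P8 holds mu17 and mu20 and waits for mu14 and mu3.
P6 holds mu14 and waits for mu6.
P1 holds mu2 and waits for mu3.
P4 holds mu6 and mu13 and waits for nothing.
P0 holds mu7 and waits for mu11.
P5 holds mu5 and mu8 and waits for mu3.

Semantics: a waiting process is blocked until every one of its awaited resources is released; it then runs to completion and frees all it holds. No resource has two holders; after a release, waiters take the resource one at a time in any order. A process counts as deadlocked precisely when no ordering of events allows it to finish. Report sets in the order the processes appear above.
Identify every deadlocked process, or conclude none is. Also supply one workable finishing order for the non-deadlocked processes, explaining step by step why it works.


Deadlocked: P2, P7 and P0.
Key observation: the waits loop around P2 -> P7 -> P2 with no way out; P0 waits into the deadlock from upstream.
A valid finishing order for the others: P3, P1, P5, P4, P6, P8.
Check, step by step:
  P3: no waits; runs immediately, freeing mu3
  P1 waits on mu3 — all released -> runs and releases mu2
  P5 waits on mu3 — all released -> runs and releases mu5 and mu8
  P4: no waits; runs immediately, freeing mu6 and mu13
  P6 waits on mu6 — all released -> runs and releases mu14
  P8 waits on mu14 and mu3 — all released -> runs and releases mu17 and mu20


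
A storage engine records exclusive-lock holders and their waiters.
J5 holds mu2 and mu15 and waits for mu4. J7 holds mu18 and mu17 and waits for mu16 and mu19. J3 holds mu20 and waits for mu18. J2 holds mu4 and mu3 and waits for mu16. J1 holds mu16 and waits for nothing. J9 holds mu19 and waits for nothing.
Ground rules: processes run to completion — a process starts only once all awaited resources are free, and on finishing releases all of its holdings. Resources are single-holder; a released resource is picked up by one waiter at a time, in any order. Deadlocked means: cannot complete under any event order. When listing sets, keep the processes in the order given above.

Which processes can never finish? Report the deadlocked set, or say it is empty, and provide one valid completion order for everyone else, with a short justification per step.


Nothing here is deadlocked.
Key observation: the waits form no ring: some process can always run, and its releases unblock the others one by one.
A valid finishing order for the others: J1, J2, J5, J9, J7, J3.
Step-by-step check:
  run J1 (it waits on nothing); releases mu16
  run J2 (all its waits — mu16 — are resolved); releases mu4 and mu3
  run J5 (all its waits — mu4 — are resolved); releases mu2 and mu15
  run J9 (it waits on nothing); releases mu19
  run J7 (all its waits — mu16 and mu19 — are resolved); releases mu18 and mu17
  run J3 (all its waits — mu18 — are resolved); releases mu20


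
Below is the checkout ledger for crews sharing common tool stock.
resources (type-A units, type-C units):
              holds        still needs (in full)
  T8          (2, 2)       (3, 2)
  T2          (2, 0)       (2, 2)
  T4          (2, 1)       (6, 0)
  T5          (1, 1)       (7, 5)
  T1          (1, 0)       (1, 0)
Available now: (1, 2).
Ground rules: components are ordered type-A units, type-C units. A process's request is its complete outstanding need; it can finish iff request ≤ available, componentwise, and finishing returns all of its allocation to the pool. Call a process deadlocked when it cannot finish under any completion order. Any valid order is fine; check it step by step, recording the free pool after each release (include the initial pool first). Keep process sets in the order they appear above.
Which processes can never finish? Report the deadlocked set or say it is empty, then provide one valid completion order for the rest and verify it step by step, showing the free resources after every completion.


The deadlocked set is empty.
Key observation: T1 fits the free pool immediately, and its release cascades until everyone finishes.
One completion order for the rest: T1, T2, T8, T4, T5. Check, step by step:
  pool = (1, 2)
  T1: need (1, 0) fits (1, 2); releases (1, 0), pool now (2, 2)
  T2: need (2, 2) fits (2, 2); releases (2, 0), pool now (4, 2)
  T8: need (3, 2) fits (4, 2); releases (2, 2), pool now (6, 4)
  T4: need (6, 0) fits (6, 4); releases (2, 1), pool now (8, 5)
  T5: need (7, 5) fits (8, 5); releases (1, 1), pool now (9, 6)


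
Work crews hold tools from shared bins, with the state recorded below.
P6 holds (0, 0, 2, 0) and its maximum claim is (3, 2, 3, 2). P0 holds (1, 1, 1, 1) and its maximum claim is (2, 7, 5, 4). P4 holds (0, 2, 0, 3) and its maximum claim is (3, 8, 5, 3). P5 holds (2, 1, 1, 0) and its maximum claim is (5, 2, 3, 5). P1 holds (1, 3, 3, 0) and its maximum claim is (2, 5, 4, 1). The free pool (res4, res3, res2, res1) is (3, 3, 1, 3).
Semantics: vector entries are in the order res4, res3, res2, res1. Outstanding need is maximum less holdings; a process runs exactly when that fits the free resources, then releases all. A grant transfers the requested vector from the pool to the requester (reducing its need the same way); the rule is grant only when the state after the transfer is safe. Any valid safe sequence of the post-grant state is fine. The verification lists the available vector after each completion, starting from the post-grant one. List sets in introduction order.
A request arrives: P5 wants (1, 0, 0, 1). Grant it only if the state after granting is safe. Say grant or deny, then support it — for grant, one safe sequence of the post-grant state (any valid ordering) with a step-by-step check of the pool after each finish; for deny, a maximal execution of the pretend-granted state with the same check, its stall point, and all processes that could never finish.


GRANT: granting preserves safety; a valid post-grant sequence is P1, P6, P4, P0, P5.
Key observation: after the grant the pool drops to (2, 3, 1, 2), which still lets P1 finish first and unwind the rest.
Step-by-step check of the post-grant state:
  pool = (2, 3, 1, 2)
  P1: need (1, 2, 1, 1) fits (2, 3, 1, 2); releases (1, 3, 3, 0), pool now (3, 6, 4, 2)
  P6: need (3, 2, 1, 2) fits (3, 6, 4, 2); releases (0, 0, 2, 0), pool now (3, 6, 6, 2)
  P4: need (3, 6, 5, 0) fits (3, 6, 6, 2); releases (0, 2, 0, 3), pool now (3, 8, 6, 5)
  P0: need (1, 6, 4, 3) fits (3, 8, 6, 5); releases (1, 1, 1, 1), pool now (4, 9, 7, 6)
  P5: need (2, 1, 2, 4) fits (4, 9, 7, 6); releases (3, 1, 1, 1), pool now (7, 10, 8, 7)


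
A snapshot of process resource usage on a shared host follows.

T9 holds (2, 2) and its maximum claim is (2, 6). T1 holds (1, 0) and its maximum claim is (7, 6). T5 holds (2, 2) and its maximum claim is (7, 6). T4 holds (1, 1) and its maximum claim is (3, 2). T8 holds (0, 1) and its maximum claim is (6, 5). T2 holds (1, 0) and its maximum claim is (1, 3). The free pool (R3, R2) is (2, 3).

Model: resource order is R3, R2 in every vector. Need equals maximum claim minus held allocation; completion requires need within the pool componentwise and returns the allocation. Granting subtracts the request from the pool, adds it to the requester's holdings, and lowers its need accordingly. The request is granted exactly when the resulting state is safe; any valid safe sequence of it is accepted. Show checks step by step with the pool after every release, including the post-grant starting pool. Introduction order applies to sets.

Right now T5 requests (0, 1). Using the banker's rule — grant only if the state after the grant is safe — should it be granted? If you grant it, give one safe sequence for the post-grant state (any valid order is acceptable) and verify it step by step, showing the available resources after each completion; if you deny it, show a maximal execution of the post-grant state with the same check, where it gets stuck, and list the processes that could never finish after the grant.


DENY — the pretend-granted state is unsafe.
Key observation: after T4, T2 the pool peaks at (4, 3), and each blocked process is short somewhere: T9 on R2; T1 on R3, R2; T5 on R3; T8 on R3, R2.
After a pretend grant, a maximal execution: T4, T2 — then nothing else fits. Step-by-step check:
  pool = (2, 2)
  run T4 (needs (2, 1), free (2, 2)); after release of (1, 1) the pool is (3, 3)
  run T2 (needs (0, 3), free (3, 3)); after release of (1, 0) the pool is (4, 3)
  T9 still needs (0, 4) but only (4, 3) is free — short on R2
  T1 still needs (6, 6) but only (4, 3) is free — short on R3 and R2
  T5 still needs (5, 3) but only (4, 3) is free — short on R3
  T8 still needs (6, 4) but only (4, 3) is free — short on R3 and R2
Post-grant, the permanently blocked set is T9, T1, T5 and T8.


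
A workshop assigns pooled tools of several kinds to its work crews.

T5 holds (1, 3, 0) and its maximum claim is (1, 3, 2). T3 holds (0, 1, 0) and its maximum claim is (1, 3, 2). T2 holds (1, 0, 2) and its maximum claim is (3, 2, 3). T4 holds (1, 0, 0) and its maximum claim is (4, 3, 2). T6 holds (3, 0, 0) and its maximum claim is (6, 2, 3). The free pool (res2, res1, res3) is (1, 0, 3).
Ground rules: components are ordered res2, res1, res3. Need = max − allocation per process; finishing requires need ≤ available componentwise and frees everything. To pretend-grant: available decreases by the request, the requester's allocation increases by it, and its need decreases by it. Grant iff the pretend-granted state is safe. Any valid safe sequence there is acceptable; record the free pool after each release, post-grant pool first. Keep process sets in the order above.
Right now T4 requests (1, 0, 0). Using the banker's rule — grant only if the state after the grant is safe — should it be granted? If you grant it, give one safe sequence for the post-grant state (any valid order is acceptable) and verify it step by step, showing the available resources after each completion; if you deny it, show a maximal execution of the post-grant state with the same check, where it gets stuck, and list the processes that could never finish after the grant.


DENY — the pretend-granted state is unsafe.
Key observation: once T5, T3 finish, the pool peaks at (1, 4, 3) — and every remaining process still needs more res2 than that.
Pretend the grant happened; the run T5, T3 goes as far as possible. Walking it through:
  pool = (0, 0, 3)
  run T5 (needs (0, 0, 2), free (0, 0, 3)); after release of (1, 3, 0) the pool is (1, 3, 3)
  run T3 (needs (1, 2, 2), free (1, 3, 3)); after release of (0, 1, 0) the pool is (1, 4, 3)
  T2 still needs (2, 2, 1) but only (1, 4, 3) is free — short on res2
  T4 still needs (2, 3, 2) but only (1, 4, 3) is free — short on res2
  T6 still needs (3, 2, 3) but only (1, 4, 3) is free — short on res2
Had the request been granted, T2, T4 and T6 could never finish.


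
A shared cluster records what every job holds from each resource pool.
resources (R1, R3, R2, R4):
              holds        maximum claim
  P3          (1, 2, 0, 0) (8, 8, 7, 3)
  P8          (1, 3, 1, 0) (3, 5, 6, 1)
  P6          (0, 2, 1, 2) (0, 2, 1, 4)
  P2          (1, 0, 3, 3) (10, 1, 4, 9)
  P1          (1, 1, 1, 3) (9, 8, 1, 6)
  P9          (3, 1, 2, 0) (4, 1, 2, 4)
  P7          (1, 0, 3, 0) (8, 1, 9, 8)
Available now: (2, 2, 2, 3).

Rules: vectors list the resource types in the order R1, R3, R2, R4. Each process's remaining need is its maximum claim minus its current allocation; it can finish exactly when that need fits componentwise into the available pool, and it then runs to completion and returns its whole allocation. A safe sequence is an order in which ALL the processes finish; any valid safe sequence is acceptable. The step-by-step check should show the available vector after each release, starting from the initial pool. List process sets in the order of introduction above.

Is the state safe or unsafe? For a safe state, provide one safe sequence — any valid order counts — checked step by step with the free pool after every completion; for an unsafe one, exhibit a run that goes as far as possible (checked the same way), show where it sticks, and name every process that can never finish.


The state is UNSAFE.
Key observation: R1 is the bottleneck — with P6, P9, P8 done the pool holds (6, 8, 6, 5), short of every remaining need.
A maximal execution: P6, P9, P8 — then nothing else fits. Check, step by step:
  pool = (2, 2, 2, 3)
  P6 needs (0, 0, 0, 2) <= (2, 2, 2, 3) -> finishes; pool += (0, 2, 1, 2) = (2, 4, 3, 5)
  P9 needs (1, 0, 0, 4) <= (2, 4, 3, 5) -> finishes; pool += (3, 1, 2, 0) = (5, 5, 5, 5)
  P8 needs (2, 2, 5, 1) <= (5, 5, 5, 5) -> finishes; pool += (1, 3, 1, 0) = (6, 8, 6, 5)
  P3 still needs (7, 6, 7, 3) but only (6, 8, 6, 5) is free — short on R1 and R2
  P2 still needs (9, 1, 1, 6) but only (6, 8, 6, 5) is free — short on R1 and R4
  P1 still needs (8, 7, 0, 3) but only (6, 8, 6, 5) is free — short on R1
  P7 still needs (7, 1, 6, 8) but only (6, 8, 6, 5) is free — short on R1 and R4
Never able to finish: P3, P2, P1 and P7.


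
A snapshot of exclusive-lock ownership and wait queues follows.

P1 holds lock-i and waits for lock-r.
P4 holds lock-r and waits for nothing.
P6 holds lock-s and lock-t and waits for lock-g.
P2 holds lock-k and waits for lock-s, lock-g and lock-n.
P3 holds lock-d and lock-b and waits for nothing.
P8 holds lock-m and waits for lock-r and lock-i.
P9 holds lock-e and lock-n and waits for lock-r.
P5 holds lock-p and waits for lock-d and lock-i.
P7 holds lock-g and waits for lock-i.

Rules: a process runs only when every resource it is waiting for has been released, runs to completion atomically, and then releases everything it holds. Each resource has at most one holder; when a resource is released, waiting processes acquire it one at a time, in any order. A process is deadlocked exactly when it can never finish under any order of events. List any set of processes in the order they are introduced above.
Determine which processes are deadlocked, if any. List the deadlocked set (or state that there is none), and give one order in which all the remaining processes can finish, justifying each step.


No process is deadlocked.
Key observation: the waits form no ring: some process can always run, and its releases unblock the others one by one.
The rest can finish in the order P4, P1, P7, P3, P6, P9, P8, P2, P5.
Step-by-step check:
  run P4 (it waits on nothing); releases lock-r
  run P1 (all its waits — lock-r — are resolved); releases lock-i
  run P7 (all its waits — lock-i — are resolved); releases lock-g
  run P3 (it waits on nothing); releases lock-d and lock-b
  run P6 (all its waits — lock-g — are resolved); releases lock-s and lock-t
  run P9 (all its waits — lock-r — are resolved); releases lock-e and lock-n
  run P8 (all its waits — lock-r and lock-i — are resolved); releases lock-m
  run P2 (all its waits — lock-s, lock-g and lock-n — are resolved); releases lock-k
  run P5 (all its waits — lock-d and lock-i — are resolved); releases lock-p


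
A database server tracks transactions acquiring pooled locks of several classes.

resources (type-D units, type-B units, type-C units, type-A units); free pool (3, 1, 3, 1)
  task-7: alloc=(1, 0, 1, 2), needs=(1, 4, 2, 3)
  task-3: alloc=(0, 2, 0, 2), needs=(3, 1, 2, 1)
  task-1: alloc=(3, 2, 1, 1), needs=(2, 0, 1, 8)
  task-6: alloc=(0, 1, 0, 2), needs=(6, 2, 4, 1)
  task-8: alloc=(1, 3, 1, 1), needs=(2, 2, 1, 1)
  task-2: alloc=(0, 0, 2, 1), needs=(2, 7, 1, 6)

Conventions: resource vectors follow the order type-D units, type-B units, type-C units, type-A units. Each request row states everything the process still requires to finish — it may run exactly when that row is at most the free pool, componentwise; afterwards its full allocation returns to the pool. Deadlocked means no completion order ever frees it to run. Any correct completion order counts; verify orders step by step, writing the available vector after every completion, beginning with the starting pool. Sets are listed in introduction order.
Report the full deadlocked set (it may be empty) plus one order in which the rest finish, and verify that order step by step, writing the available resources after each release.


The deadlocked set is task-1, task-6 and task-2.
Key observation: after task-3, task-8, task-7 the pool peaks at (5, 6, 5, 6), and each blocked process is short somewhere: task-1 on type-A units; task-6 on type-D units; task-2 on type-B units.
One completion order for the rest: task-3, task-8, task-7. Verifying each step:
  pool = (3, 1, 3, 1)
  task-3: need (3, 1, 2, 1) fits (3, 1, 3, 1); releases (0, 2, 0, 2), pool now (3, 3, 3, 3)
  task-8: need (2, 2, 1, 1) fits (3, 3, 3, 3); releases (1, 3, 1, 1), pool now (4, 6, 4, 4)
  task-7: need (1, 4, 2, 3) fits (4, 6, 4, 4); releases (1, 0, 1, 2), pool now (5, 6, 5, 6)
None of the blocked processes ever fits:
  blocked: task-1 wants (2, 0, 1, 8), pool (5, 6, 5, 6) — not enough type-A units
  blocked: task-6 wants (6, 2, 4, 1), pool (5, 6, 5, 6) — not enough type-D units
  blocked: task-2 wants (2, 7, 1, 6), pool (5, 6, 5, 6) — not enough type-B units


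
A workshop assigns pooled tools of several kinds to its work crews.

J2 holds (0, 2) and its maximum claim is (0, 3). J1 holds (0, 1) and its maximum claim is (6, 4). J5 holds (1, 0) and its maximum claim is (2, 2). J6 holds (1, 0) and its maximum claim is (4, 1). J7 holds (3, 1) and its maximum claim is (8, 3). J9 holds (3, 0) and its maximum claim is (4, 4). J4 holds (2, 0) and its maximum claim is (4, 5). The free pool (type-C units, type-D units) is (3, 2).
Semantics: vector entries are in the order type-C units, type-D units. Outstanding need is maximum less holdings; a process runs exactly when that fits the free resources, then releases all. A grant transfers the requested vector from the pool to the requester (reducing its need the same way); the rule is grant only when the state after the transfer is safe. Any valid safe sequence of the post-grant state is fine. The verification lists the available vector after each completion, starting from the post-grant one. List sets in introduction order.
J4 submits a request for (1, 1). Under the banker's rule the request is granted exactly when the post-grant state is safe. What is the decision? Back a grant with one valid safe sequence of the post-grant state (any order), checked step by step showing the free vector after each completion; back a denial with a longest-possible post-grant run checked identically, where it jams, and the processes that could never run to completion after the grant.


DENY. Granting would leave the state unsafe.
Key observation: after J2, J5, J6 the pool peaks at (4, 3), and each blocked process is short somewhere: J1 on type-C units; J7 on type-C units; J9 on type-D units; J4 on type-D units.
Pretend the grant happened; the run J2, J5, J6 goes as far as possible. Walking it through:
  pool = (2, 1)
  J2 needs (0, 1) <= (2, 1) -> finishes; pool += (0, 2) = (2, 3)
  J5 needs (1, 2) <= (2, 3) -> finishes; pool += (1, 0) = (3, 3)
  J6 needs (3, 1) <= (3, 3) -> finishes; pool += (1, 0) = (4, 3)
  blocked: J1 wants (6, 3), pool (4, 3) — not enough type-C units
  blocked: J7 wants (5, 2), pool (4, 3) — not enough type-C units
  blocked: J9 wants (1, 4), pool (4, 3) — not enough type-D units
  blocked: J4 wants (1, 4), pool (4, 3) — not enough type-D units
Post-grant, the permanently blocked set is J1, J7, J9 and J4.


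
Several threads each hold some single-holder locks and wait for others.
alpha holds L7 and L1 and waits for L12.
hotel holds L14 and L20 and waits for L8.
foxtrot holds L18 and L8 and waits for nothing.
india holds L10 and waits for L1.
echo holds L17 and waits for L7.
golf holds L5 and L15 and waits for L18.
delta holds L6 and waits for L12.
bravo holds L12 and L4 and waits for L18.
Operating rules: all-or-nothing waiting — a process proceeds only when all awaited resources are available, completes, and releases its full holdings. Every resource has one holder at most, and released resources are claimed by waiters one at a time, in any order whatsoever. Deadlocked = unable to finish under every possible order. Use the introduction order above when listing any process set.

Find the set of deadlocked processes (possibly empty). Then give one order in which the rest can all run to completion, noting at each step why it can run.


No process is deadlocked.
Key observation: although several processes wait, no cycle exists — each chain bottoms out at a free runner.
The rest can finish in the order foxtrot, hotel, bravo, golf, alpha, delta, india, echo.
Check, step by step:
  foxtrot waits on nothing -> runs at once and releases L18 and L8
  run hotel (all its waits — L8 — are resolved); releases L14 and L20
  run bravo (all its waits — L18 — are resolved); releases L12 and L4
  run golf (all its waits — L18 — are resolved); releases L5 and L15
  run alpha (all its waits — L12 — are resolved); releases L7 and L1
  run delta (all its waits — L12 — are resolved); releases L6
  run india (all its waits — L1 — are resolved); releases L10
  run echo (all its waits — L7 — are resolved); releases L17


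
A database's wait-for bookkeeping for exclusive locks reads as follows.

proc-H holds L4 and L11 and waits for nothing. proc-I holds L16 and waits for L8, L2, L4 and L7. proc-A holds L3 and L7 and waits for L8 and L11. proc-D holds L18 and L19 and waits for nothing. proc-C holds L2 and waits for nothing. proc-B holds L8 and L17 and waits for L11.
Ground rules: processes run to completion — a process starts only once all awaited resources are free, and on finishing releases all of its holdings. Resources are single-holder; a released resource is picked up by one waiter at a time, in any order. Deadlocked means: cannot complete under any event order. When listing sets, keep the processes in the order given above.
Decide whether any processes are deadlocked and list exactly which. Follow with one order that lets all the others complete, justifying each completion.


The deadlocked set is empty.
Key observation: there is no circular wait here — follow any chain and it reaches a process that is free to run now.
One completion order for the rest: proc-H, proc-B, proc-D, proc-A, proc-C, proc-I.
Check, step by step:
  proc-H waits on nothing -> runs at once and releases L4 and L11
  run proc-B (all its waits — L11 — are resolved); releases L8 and L17
  proc-D waits on nothing -> runs at once and releases L18 and L19
  run proc-A (all its waits — L8 and L11 — are resolved); releases L3 and L7
  proc-C waits on nothing -> runs at once and releases L2
  run proc-I (all its waits — L8, L2, L4 and L7 — are resolved); releases L16


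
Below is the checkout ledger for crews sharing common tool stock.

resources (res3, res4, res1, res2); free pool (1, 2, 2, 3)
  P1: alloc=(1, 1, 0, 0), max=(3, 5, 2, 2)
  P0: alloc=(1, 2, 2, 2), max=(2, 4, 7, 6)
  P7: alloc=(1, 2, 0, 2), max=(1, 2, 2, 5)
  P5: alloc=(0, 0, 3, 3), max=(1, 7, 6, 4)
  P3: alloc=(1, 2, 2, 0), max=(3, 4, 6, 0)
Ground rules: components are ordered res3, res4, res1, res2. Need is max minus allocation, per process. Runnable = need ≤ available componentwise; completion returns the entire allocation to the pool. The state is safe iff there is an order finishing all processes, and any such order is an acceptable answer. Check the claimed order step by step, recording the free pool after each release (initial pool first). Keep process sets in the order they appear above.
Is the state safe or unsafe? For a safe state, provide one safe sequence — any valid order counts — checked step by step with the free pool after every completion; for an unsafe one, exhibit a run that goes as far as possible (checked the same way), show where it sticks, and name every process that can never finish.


The state is UNSAFE.
Key observation: after P7, P1 complete, (3, 5, 2, 5) is the best the pool ever gets, yet each leftover process wants more res1.
Going as far as possible: P7, P1; after that, nothing fits. Walking it through:
  pool = (1, 2, 2, 3)
  run P7 (needs (0, 0, 2, 3), free (1, 2, 2, 3)); after release of (1, 2, 0, 2) the pool is (2, 4, 2, 5)
  run P1 (needs (2, 4, 2, 2), free (2, 4, 2, 5)); after release of (1, 1, 0, 0) the pool is (3, 5, 2, 5)
  blocked: P0 wants (1, 2, 5, 4), pool (3, 5, 2, 5) — not enough res1
  blocked: P5 wants (1, 7, 3, 1), pool (3, 5, 2, 5) — not enough res4 and res1
  blocked: P3 wants (2, 2, 4, 0), pool (3, 5, 2, 5) — not enough res1
Permanently blocked: P0, P5 and P3.
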